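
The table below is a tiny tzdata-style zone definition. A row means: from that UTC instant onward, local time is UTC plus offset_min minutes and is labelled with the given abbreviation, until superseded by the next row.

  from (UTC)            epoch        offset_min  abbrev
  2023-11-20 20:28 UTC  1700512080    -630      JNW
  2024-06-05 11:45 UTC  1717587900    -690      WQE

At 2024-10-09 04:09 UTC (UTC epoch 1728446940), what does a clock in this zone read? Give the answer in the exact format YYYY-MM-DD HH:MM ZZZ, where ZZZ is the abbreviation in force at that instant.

Query: 2024-10-09 04:09 UTC
Rule 2/2 (WQE, -11:30): 2024-06-05 11:45 UTC ≤ query < +∞
4·60 + 9 - 690 = -441 min
-441 = -1·1440 + 999; 999 = 16·60 + 39 → 16:39, 2024-10-09 - 1 day = 2024-10-08
→ 2024-10-08 16:39 WQE

2024-10-08 16:39 WQE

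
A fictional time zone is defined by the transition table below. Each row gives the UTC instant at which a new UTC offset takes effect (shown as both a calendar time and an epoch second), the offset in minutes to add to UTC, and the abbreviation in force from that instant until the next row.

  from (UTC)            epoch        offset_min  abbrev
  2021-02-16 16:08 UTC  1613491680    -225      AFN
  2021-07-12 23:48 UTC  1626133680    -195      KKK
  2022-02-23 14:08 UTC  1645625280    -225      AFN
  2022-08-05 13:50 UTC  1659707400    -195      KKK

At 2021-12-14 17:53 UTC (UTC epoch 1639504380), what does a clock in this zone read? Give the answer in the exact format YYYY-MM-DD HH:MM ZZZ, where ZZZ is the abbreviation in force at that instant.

Query: 2021-12-14 17:53 UTC
Rule 2/4 (KKK, -03:15): 2021-07-12 23:48 UTC ≤ query < 2022-02-23 14:08 UTC
17·60 + 53 - 195 = 878 min
878 = 0·1440 + 878; 878 = 14·60 + 38 → 14:38, same day
→ 2021-12-14 14:38 KKK

2021-12-14 14:38 KKK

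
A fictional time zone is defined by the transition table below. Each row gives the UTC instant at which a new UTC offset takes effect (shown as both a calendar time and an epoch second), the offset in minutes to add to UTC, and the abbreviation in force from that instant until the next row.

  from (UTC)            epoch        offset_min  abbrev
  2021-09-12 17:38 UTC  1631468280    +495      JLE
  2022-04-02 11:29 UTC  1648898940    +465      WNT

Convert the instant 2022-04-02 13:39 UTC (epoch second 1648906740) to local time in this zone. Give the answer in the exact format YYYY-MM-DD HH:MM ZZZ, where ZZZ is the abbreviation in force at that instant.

Query: 2022-04-02 13:39 UTC
Rule 2/2 (WNT, +07:45): 2022-04-02 11:29 UTC ≤ query < +∞
13·60 + 39 + 465 = 1284 min
1284 = 0·1440 + 1284; 1284 = 21·60 + 24 → 21:24, same day
→ 2022-04-02 21:24 WNT

2022-04-02 21:24 WNT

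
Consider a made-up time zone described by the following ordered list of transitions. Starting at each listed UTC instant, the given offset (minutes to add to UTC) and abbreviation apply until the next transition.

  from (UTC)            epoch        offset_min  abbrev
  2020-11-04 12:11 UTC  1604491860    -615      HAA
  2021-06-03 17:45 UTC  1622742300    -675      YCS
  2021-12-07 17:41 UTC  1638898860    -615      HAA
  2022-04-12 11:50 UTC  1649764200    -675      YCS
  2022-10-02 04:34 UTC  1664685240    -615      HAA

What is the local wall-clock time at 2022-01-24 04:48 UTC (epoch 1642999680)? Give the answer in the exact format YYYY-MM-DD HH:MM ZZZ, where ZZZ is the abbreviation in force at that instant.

2022-01-23 18:33 HAA

Query: 2022-01-24 04:48 UTC
Rule 3/5 (HAA, -10:15): 2021-12-07 17:41 UTC ≤ query < 2022-04-12 11:50 UTC
4·60 + 48 - 615 = -327 min
-327 = -1·1440 + 1113; 1113 = 18·60 + 33 → 18:33, 2022-01-24 - 1 day = 2022-01-23
→ 2022-01-23 18:33 HAA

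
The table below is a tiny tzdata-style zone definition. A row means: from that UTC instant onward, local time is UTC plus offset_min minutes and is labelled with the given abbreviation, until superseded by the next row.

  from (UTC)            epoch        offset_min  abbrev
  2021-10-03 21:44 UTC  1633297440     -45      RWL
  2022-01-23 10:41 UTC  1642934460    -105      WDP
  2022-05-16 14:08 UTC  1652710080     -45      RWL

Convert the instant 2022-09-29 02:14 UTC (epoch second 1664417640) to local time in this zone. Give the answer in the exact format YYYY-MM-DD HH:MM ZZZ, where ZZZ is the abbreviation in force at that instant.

2022-09-29 01:29 RWL

Query: 2022-09-29 02:14 UTC
Rule 3/3 (RWL, -00:45): 2022-05-16 14:08 UTC ≤ query < +∞
2·60 + 14 - 45 = 89 min
89 = 0·1440 + 89; 89 = 1·60 + 29 → 01:29, same day
→ 2022-09-29 01:29 RWL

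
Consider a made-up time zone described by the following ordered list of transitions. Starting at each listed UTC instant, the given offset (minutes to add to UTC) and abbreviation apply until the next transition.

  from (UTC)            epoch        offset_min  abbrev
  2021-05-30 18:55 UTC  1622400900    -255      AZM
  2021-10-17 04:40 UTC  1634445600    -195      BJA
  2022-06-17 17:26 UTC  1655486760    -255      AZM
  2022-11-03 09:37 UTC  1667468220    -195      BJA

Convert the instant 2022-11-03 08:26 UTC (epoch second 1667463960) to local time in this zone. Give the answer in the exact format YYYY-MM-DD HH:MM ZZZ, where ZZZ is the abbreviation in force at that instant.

2022-11-03 04:11 AZM

Query: 2022-11-03 08:26 UTC
Rule 3/4 (AZM, -04:15): 2022-06-17 17:26 UTC ≤ query < 2022-11-03 09:37 UTC
8·60 + 26 - 255 = 251 min
251 = 0·1440 + 251; 251 = 4·60 + 11 → 04:11, same day
→ 2022-11-03 04:11 AZM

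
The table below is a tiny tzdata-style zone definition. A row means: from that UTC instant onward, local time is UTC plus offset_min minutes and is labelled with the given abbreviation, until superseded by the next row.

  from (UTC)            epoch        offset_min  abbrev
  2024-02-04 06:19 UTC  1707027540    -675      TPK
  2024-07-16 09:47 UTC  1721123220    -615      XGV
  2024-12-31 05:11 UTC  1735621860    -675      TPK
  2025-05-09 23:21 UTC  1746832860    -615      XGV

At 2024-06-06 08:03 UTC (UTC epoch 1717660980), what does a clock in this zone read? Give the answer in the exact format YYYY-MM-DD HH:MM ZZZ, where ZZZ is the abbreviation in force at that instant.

Query: 2024-06-06 08:03 UTC
Rule 1/4 (TPK, -11:15): 2024-02-04 06:19 UTC ≤ query < 2024-07-16 09:47 UTC
8·60 + 3 - 675 = -192 min
-192 = -1·1440 + 1248; 1248 = 20·60 + 48 → 20:48, 2024-06-06 - 1 day = 2024-06-05
→ 2024-06-05 20:48 TPK

2024-06-05 20:48 TPK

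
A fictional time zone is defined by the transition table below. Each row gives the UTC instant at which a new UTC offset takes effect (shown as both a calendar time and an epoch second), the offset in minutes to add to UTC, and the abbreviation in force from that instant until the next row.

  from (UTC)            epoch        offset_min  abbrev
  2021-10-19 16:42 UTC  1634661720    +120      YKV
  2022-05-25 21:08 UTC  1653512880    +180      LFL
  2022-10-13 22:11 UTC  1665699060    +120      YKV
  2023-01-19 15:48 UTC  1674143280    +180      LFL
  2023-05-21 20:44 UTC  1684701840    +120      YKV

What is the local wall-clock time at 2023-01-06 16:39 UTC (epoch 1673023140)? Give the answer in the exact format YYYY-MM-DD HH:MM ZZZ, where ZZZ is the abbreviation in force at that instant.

Query: 2023-01-06 16:39 UTC
Rule 3/5 (YKV, +02:00): 2022-10-13 22:11 UTC ≤ query < 2023-01-19 15:48 UTC
16·60 + 39 + 120 = 1119 min
1119 = 0·1440 + 1119; 1119 = 18·60 + 39 → 18:39, same day
→ 2023-01-06 18:39 YKV

2023-01-06 18:39 YKV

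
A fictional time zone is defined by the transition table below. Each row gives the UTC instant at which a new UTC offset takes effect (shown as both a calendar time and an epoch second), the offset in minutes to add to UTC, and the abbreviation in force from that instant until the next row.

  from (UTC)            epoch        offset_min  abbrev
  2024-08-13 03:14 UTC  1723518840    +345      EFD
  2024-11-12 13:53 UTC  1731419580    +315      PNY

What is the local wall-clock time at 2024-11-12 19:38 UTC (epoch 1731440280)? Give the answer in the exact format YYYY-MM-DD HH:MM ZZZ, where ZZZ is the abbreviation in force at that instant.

2024-11-13 00:53 PNY

Query: 2024-11-12 19:38 UTC
Rule 2/2 (PNY, +05:15): 2024-11-12 13:53 UTC ≤ query < +∞
19·60 + 38 + 315 = 1493 min
1493 = 1·1440 + 53; 53 = 0·60 + 53 → 00:53, 2024-11-12 + 1 day = 2024-11-13
→ 2024-11-13 00:53 PNY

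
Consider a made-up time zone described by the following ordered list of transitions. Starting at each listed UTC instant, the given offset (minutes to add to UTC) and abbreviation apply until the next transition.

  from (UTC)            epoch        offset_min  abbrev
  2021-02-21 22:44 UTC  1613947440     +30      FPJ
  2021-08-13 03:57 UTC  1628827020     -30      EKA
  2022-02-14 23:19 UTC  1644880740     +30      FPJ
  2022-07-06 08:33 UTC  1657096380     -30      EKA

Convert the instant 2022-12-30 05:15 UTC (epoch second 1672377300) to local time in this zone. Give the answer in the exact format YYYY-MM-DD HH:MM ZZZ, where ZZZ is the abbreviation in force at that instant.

Query: 2022-12-30 05:15 UTC
Rule 4/4 (EKA, -00:30): 2022-07-06 08:33 UTC ≤ query < +∞
5·60 + 15 - 30 = 285 min
285 = 0·1440 + 285; 285 = 4·60 + 45 → 04:45, same day
→ 2022-12-30 04:45 EKA

2022-12-30 04:45 EKA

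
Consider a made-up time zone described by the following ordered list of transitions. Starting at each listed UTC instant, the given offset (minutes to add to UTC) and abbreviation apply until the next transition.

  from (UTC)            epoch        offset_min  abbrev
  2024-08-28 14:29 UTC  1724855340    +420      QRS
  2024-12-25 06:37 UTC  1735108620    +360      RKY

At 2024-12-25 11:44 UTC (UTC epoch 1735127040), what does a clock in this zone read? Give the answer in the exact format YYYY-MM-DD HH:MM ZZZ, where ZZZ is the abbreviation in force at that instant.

Query: 2024-12-25 11:44 UTC
Rule 2/2 (RKY, +06:00): 2024-12-25 06:37 UTC ≤ query < +∞
11·60 + 44 + 360 = 1064 min
1064 = 0·1440 + 1064; 1064 = 17·60 + 44 → 17:44, same day
→ 2024-12-25 17:44 RKY

2024-12-25 17:44 RKY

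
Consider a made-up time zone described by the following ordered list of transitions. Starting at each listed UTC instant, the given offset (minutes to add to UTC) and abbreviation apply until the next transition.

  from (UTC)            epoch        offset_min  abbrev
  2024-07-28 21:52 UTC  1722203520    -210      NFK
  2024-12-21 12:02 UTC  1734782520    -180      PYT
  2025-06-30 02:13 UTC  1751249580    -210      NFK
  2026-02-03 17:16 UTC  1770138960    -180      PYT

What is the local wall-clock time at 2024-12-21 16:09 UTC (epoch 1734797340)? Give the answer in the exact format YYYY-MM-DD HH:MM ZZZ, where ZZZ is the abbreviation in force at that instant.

2024-12-21 13:09 PYT

Query: 2024-12-21 16:09 UTC
Rule 2/4 (PYT, -03:00): 2024-12-21 12:02 UTC ≤ query < 2025-06-30 02:13 UTC
16·60 + 9 - 180 = 789 min
789 = 0·1440 + 789; 789 = 13·60 + 9 → 13:09, same day
→ 2024-12-21 13:09 PYT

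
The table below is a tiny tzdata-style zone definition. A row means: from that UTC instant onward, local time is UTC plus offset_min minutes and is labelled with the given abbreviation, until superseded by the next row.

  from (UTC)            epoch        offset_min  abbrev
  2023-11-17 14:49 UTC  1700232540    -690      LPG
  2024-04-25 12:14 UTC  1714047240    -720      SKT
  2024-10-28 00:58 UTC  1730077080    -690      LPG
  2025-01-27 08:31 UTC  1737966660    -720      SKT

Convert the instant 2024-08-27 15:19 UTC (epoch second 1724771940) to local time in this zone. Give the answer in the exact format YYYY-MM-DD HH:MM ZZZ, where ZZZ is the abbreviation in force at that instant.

2024-08-27 03:19 SKT

Query: 2024-08-27 15:19 UTC
Rule 2/4 (SKT, -12:00): 2024-04-25 12:14 UTC ≤ query < 2024-10-28 00:58 UTC
15·60 + 19 - 720 = 199 min
199 = 0·1440 + 199; 199 = 3·60 + 19 → 03:19, same day
→ 2024-08-27 03:19 SKT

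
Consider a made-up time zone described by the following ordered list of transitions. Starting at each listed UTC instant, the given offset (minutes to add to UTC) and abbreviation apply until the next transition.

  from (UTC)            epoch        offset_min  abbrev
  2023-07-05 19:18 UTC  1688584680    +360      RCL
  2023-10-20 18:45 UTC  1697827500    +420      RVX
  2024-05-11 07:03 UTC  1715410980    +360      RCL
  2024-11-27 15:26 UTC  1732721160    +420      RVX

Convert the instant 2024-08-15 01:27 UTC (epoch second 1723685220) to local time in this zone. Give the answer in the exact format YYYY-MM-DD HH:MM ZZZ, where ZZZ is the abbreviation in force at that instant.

2024-08-15 07:27 RCL

Query: 2024-08-15 01:27 UTC
Rule 3/4 (RCL, +06:00): 2024-05-11 07:03 UTC ≤ query < 2024-11-27 15:26 UTC
1·60 + 27 + 360 = 447 min
447 = 0·1440 + 447; 447 = 7·60 + 27 → 07:27, same day
→ 2024-08-15 07:27 RCL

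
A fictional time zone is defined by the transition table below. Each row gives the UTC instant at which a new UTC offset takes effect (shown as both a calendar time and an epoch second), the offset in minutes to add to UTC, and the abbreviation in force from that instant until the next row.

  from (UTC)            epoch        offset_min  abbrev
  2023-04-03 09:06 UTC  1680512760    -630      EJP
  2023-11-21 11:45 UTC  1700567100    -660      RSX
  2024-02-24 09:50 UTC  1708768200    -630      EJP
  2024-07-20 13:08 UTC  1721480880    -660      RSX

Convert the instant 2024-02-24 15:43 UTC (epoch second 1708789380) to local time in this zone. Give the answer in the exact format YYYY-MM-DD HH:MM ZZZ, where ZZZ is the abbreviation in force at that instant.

Query: 2024-02-24 15:43 UTC
Rule 3/4 (EJP, -10:30): 2024-02-24 09:50 UTC ≤ query < 2024-07-20 13:08 UTC
15·60 + 43 - 630 = 313 min
313 = 0·1440 + 313; 313 = 5·60 + 13 → 05:13, same day
→ 2024-02-24 05:13 EJP

2024-02-24 05:13 EJP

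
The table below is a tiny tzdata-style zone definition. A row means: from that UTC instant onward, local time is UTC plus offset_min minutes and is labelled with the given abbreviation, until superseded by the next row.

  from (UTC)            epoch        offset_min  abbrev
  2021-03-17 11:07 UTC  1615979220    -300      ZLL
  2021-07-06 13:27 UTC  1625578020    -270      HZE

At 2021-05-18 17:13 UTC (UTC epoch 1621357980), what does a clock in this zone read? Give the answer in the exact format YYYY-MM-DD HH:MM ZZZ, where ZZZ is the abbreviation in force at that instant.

Query: 2021-05-18 17:13 UTC
Rule 1/2 (ZLL, -05:00): 2021-03-17 11:07 UTC ≤ query < 2021-07-06 13:27 UTC
17·60 + 13 - 300 = 733 min
733 = 0·1440 + 733; 733 = 12·60 + 13 → 12:13, same day
→ 2021-05-18 12:13 ZLL

2021-05-18 12:13 ZLL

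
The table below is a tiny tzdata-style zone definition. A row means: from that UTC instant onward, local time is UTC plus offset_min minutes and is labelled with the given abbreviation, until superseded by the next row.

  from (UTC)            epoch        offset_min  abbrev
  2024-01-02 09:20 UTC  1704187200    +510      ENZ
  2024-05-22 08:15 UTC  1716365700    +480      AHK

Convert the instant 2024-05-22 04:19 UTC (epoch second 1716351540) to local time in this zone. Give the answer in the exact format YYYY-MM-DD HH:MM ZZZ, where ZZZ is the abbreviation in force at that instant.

2024-05-22 12:49 ENZ

Query: 2024-05-22 04:19 UTC
Rule 1/2 (ENZ, +08:30): 2024-01-02 09:20 UTC ≤ query < 2024-05-22 08:15 UTC
4·60 + 19 + 510 = 769 min
769 = 0·1440 + 769; 769 = 12·60 + 49 → 12:49, same day
→ 2024-05-22 12:49 ENZ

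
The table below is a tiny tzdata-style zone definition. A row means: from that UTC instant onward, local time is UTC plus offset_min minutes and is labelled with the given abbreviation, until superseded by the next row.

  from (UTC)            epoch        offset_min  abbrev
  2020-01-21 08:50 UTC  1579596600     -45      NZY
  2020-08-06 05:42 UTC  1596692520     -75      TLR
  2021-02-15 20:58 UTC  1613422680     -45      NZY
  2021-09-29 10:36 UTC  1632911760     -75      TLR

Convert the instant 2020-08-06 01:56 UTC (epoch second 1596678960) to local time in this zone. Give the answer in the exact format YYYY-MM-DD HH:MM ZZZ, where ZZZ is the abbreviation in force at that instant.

2020-08-06 01:11 NZY

Query: 2020-08-06 01:56 UTC
Rule 1/4 (NZY, -00:45): 2020-01-21 08:50 UTC ≤ query < 2020-08-06 05:42 UTC
1·60 + 56 - 45 = 71 min
71 = 0·1440 + 71; 71 = 1·60 + 11 → 01:11, same day
→ 2020-08-06 01:11 NZY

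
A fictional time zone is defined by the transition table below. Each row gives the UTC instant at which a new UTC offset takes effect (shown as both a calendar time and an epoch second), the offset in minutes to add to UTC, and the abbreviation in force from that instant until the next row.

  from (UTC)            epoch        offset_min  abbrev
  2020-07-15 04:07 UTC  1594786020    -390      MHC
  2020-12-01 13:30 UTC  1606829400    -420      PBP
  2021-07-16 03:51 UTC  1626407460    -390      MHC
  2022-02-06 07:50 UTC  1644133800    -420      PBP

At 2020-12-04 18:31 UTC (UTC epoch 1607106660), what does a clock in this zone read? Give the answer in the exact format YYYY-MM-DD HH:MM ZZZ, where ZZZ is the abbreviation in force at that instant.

Query: 2020-12-04 18:31 UTC
Rule 2/4 (PBP, -07:00): 2020-12-01 13:30 UTC ≤ query < 2021-07-16 03:51 UTC
18·60 + 31 - 420 = 691 min
691 = 0·1440 + 691; 691 = 11·60 + 31 → 11:31, same day
→ 2020-12-04 11:31 PBP

2020-12-04 11:31 PBP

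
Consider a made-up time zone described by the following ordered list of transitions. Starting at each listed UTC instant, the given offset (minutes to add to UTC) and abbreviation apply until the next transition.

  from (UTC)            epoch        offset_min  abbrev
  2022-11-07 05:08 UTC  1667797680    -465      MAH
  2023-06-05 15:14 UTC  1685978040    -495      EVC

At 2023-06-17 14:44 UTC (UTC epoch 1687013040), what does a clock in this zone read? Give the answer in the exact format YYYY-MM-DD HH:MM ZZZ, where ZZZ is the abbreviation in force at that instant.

Query: 2023-06-17 14:44 UTC
Rule 2/2 (EVC, -08:15): 2023-06-05 15:14 UTC ≤ query < +∞
14·60 + 44 - 495 = 389 min
389 = 0·1440 + 389; 389 = 6·60 + 29 → 06:29, same day
→ 2023-06-17 06:29 EVC

2023-06-17 06:29 EVC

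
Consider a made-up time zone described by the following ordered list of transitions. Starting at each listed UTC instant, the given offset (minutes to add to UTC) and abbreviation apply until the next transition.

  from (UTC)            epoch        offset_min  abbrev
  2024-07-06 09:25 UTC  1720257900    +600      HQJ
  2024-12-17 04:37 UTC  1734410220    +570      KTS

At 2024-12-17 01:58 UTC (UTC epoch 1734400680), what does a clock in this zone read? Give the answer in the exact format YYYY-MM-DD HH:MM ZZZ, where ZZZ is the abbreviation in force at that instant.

2024-12-17 11:58 HQJ

Query: 2024-12-17 01:58 UTC
Rule 1/2 (HQJ, +10:00): 2024-07-06 09:25 UTC ≤ query < 2024-12-17 04:37 UTC
1·60 + 58 + 600 = 718 min
718 = 0·1440 + 718; 718 = 11·60 + 58 → 11:58, same day
→ 2024-12-17 11:58 HQJ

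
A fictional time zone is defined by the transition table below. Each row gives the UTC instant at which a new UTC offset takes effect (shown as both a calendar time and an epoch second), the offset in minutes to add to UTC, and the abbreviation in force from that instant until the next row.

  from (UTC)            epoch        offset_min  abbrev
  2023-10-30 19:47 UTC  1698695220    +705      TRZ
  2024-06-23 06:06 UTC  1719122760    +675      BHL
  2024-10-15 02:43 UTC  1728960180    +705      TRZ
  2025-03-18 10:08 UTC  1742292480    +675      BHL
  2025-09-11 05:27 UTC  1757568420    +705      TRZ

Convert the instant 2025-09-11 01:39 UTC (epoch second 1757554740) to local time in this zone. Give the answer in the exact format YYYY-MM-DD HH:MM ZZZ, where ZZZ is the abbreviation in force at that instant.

Query: 2025-09-11 01:39 UTC
Rule 4/5 (BHL, +11:15): 2025-03-18 10:08 UTC ≤ query < 2025-09-11 05:27 UTC
1·60 + 39 + 675 = 774 min
774 = 0·1440 + 774; 774 = 12·60 + 54 → 12:54, same day
→ 2025-09-11 12:54 BHL

2025-09-11 12:54 BHL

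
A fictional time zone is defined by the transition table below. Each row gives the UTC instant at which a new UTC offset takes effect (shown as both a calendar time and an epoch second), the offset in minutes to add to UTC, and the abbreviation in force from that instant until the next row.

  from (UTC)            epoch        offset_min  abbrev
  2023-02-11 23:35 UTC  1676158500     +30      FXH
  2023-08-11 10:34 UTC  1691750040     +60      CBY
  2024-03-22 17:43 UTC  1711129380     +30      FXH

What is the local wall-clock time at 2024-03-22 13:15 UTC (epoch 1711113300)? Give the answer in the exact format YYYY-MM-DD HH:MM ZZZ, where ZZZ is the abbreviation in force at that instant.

2024-03-22 14:15 CBY

Query: 2024-03-22 13:15 UTC
Rule 2/3 (CBY, +01:00): 2023-08-11 10:34 UTC ≤ query < 2024-03-22 17:43 UTC
13·60 + 15 + 60 = 855 min
855 = 0·1440 + 855; 855 = 14·60 + 15 → 14:15, same day
→ 2024-03-22 14:15 CBY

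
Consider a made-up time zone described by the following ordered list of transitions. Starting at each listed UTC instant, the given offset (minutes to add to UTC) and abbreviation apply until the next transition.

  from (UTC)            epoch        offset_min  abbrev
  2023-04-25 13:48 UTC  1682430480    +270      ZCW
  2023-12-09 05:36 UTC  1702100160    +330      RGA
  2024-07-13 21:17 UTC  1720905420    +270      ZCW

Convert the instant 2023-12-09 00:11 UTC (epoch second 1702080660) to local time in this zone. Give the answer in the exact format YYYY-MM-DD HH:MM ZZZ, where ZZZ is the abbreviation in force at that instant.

2023-12-09 04:41 ZCW

Query: 2023-12-09 00:11 UTC
Rule 1/3 (ZCW, +04:30): 2023-04-25 13:48 UTC ≤ query < 2023-12-09 05:36 UTC
0·60 + 11 + 270 = 281 min
281 = 0·1440 + 281; 281 = 4·60 + 41 → 04:41, same day
→ 2023-12-09 04:41 ZCW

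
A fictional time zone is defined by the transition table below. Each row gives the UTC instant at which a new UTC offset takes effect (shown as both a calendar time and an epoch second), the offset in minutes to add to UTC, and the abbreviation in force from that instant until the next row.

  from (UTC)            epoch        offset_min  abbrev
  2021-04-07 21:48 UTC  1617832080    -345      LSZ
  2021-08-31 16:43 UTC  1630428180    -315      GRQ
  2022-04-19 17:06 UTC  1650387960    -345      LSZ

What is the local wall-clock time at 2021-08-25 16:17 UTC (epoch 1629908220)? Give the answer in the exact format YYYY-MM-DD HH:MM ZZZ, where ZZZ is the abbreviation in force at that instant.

Query: 2021-08-25 16:17 UTC
Rule 1/3 (LSZ, -05:45): 2021-04-07 21:48 UTC ≤ query < 2021-08-31 16:43 UTC
16·60 + 17 - 345 = 632 min
632 = 0·1440 + 632; 632 = 10·60 + 32 → 10:32, same day
→ 2021-08-25 10:32 LSZ

2021-08-25 10:32 LSZ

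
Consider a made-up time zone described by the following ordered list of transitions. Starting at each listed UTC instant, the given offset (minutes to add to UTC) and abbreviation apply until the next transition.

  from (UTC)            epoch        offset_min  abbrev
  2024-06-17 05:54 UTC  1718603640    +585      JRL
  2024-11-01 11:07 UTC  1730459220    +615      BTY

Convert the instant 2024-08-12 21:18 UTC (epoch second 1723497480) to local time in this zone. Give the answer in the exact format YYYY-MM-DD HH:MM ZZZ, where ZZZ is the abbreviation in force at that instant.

Query: 2024-08-12 21:18 UTC
Rule 1/2 (JRL, +09:45): 2024-06-17 05:54 UTC ≤ query < 2024-11-01 11:07 UTC
21·60 + 18 + 585 = 1863 min
1863 = 1·1440 + 423; 423 = 7·60 + 3 → 07:03, 2024-08-12 + 1 day = 2024-08-13
→ 2024-08-13 07:03 JRL

2024-08-13 07:03 JRL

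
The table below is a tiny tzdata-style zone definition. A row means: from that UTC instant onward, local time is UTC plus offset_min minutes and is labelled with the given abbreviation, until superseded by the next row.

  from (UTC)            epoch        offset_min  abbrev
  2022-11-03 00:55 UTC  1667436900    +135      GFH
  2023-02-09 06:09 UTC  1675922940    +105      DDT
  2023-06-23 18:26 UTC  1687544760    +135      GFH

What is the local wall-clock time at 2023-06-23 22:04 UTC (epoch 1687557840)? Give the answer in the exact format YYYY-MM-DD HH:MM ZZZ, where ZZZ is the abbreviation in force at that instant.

Query: 2023-06-23 22:04 UTC
Rule 3/3 (GFH, +02:15): 2023-06-23 18:26 UTC ≤ query < +∞
22·60 + 4 + 135 = 1459 min
1459 = 1·1440 + 19; 19 = 0·60 + 19 → 00:19, 2023-06-23 + 1 day = 2023-06-24
→ 2023-06-24 00:19 GFH

2023-06-24 00:19 GFH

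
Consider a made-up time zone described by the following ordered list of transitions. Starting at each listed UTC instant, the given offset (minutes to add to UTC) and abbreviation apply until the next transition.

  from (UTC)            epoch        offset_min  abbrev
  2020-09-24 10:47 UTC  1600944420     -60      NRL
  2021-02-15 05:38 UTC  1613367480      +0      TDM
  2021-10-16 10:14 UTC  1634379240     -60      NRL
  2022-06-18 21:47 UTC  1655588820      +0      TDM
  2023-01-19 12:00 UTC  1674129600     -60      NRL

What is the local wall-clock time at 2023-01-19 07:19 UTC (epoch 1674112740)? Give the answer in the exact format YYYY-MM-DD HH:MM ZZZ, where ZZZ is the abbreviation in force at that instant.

Query: 2023-01-19 07:19 UTC
Rule 4/5 (TDM, +00:00): 2022-06-18 21:47 UTC ≤ query < 2023-01-19 12:00 UTC
7·60 + 19 + 0 = 439 min
439 = 0·1440 + 439; 439 = 7·60 + 19 → 07:19, same day
→ 2023-01-19 07:19 TDM

2023-01-19 07:19 TDM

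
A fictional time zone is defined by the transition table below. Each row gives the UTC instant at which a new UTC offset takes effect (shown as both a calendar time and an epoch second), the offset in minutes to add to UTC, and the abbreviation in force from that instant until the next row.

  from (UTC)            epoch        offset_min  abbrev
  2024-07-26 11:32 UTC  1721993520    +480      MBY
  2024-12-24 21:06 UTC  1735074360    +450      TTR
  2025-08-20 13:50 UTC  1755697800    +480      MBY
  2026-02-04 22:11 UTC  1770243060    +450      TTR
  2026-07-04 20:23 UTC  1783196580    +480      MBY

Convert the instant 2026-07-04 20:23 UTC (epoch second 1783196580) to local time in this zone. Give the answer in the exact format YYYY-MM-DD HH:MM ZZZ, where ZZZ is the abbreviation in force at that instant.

Query: 2026-07-04 20:23 UTC
Rule 5/5 (MBY, +08:00): 2026-07-04 20:23 UTC ≤ query < +∞
20·60 + 23 + 480 = 1703 min
1703 = 1·1440 + 263; 263 = 4·60 + 23 → 04:23, 2026-07-04 + 1 day = 2026-07-05
→ 2026-07-05 04:23 MBY

2026-07-05 04:23 MBY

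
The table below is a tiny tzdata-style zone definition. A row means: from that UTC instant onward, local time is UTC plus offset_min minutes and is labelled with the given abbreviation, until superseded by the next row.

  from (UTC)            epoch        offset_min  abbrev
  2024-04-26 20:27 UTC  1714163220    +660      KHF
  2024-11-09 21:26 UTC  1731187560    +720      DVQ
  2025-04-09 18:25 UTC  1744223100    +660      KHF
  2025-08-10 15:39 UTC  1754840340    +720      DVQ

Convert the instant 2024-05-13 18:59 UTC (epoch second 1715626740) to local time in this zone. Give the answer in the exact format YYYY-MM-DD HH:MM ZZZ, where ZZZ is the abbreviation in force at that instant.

2024-05-14 05:59 KHF

Query: 2024-05-13 18:59 UTC
Rule 1/4 (KHF, +11:00): 2024-04-26 20:27 UTC ≤ query < 2024-11-09 21:26 UTC
18·60 + 59 + 660 = 1799 min
1799 = 1·1440 + 359; 359 = 5·60 + 59 → 05:59, 2024-05-13 + 1 day = 2024-05-14
→ 2024-05-14 05:59 KHF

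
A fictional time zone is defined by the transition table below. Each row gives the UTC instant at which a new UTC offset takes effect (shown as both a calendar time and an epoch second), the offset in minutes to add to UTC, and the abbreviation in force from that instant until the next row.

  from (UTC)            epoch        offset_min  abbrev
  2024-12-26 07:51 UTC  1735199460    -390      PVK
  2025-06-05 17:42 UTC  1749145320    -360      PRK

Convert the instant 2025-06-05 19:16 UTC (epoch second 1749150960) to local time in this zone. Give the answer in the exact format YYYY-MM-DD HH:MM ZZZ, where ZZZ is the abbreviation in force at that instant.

Query: 2025-06-05 19:16 UTC
Rule 2/2 (PRK, -06:00): 2025-06-05 17:42 UTC ≤ query < +∞
19·60 + 16 - 360 = 796 min
796 = 0·1440 + 796; 796 = 13·60 + 16 → 13:16, same day
→ 2025-06-05 13:16 PRK

2025-06-05 13:16 PRK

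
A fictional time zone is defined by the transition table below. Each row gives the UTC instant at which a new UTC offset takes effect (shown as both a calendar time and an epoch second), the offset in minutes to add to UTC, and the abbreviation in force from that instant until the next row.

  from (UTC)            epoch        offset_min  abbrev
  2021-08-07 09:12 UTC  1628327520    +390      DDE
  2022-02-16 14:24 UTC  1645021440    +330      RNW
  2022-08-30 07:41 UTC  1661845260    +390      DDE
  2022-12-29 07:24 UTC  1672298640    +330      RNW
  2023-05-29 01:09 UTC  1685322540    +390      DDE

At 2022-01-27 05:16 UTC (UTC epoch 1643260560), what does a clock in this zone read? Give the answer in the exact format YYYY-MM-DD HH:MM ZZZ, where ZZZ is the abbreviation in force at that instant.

Query: 2022-01-27 05:16 UTC
Rule 1/5 (DDE, +06:30): 2021-08-07 09:12 UTC ≤ query < 2022-02-16 14:24 UTC
5·60 + 16 + 390 = 706 min
706 = 0·1440 + 706; 706 = 11·60 + 46 → 11:46, same day
→ 2022-01-27 11:46 DDE

2022-01-27 11:46 DDE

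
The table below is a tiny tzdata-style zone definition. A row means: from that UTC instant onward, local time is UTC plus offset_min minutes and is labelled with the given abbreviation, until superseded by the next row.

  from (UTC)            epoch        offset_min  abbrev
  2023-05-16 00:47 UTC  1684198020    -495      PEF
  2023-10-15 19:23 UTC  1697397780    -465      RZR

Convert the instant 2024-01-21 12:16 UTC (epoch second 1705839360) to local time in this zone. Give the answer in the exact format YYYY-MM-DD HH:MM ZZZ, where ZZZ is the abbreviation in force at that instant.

2024-01-21 04:31 RZR

Query: 2024-01-21 12:16 UTC
Rule 2/2 (RZR, -07:45): 2023-10-15 19:23 UTC ≤ query < +∞
12·60 + 16 - 465 = 271 min
271 = 0·1440 + 271; 271 = 4·60 + 31 → 04:31, same day
→ 2024-01-21 04:31 RZR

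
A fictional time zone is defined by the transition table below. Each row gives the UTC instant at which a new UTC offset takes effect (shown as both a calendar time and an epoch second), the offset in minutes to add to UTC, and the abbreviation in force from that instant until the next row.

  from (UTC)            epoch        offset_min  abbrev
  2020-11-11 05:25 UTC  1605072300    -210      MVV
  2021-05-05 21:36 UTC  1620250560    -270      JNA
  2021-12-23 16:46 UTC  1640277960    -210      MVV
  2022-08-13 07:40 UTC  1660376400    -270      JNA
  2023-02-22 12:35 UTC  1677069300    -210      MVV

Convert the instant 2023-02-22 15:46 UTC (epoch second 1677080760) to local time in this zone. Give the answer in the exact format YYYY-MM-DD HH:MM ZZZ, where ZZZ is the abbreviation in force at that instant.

Query: 2023-02-22 15:46 UTC
Rule 5/5 (MVV, -03:30): 2023-02-22 12:35 UTC ≤ query < +∞
15·60 + 46 - 210 = 736 min
736 = 0·1440 + 736; 736 = 12·60 + 16 → 12:16, same day
→ 2023-02-22 12:16 MVV

2023-02-22 12:16 MVV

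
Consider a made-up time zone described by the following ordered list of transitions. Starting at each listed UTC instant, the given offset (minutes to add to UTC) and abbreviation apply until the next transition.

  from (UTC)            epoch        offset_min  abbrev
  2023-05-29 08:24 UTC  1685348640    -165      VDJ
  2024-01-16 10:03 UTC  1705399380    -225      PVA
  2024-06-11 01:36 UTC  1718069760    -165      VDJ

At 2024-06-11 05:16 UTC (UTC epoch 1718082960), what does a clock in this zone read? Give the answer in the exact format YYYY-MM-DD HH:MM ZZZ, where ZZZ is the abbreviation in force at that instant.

2024-06-11 02:31 VDJ

Query: 2024-06-11 05:16 UTC
Rule 3/3 (VDJ, -02:45): 2024-06-11 01:36 UTC ≤ query < +∞
5·60 + 16 - 165 = 151 min
151 = 0·1440 + 151; 151 = 2·60 + 31 → 02:31, same day
→ 2024-06-11 02:31 VDJ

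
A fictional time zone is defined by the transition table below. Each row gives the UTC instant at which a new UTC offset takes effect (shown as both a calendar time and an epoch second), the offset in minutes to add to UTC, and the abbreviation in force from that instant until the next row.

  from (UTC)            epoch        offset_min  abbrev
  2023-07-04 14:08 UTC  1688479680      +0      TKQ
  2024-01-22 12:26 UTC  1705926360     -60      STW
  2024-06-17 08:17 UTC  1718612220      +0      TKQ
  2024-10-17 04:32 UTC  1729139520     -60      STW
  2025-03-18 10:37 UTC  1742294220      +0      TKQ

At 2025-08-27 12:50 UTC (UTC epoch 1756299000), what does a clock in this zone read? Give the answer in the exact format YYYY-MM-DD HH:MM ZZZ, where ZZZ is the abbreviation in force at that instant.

Query: 2025-08-27 12:50 UTC
Rule 5/5 (TKQ, +00:00): 2025-03-18 10:37 UTC ≤ query < +∞
12·60 + 50 + 0 = 770 min
770 = 0·1440 + 770; 770 = 12·60 + 50 → 12:50, same day
→ 2025-08-27 12:50 TKQ

2025-08-27 12:50 TKQ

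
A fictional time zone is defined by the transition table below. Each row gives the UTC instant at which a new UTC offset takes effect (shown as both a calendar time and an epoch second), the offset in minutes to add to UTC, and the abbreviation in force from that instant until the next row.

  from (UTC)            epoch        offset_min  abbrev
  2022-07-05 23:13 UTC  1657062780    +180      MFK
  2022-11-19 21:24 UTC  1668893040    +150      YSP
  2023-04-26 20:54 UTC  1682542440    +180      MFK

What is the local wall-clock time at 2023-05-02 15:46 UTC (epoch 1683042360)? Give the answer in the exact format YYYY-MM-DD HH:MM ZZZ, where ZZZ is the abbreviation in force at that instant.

2023-05-02 18:46 MFK

Query: 2023-05-02 15:46 UTC
Rule 3/3 (MFK, +03:00): 2023-04-26 20:54 UTC ≤ query < +∞
15·60 + 46 + 180 = 1126 min
1126 = 0·1440 + 1126; 1126 = 18·60 + 46 → 18:46, same day
→ 2023-05-02 18:46 MFK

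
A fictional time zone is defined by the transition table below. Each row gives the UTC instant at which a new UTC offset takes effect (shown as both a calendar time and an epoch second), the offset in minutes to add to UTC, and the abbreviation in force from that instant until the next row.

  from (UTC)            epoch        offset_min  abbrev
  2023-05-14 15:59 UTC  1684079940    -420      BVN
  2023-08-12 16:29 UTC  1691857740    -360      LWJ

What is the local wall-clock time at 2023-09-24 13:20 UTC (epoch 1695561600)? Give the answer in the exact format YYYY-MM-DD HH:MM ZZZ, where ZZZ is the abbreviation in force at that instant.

Query: 2023-09-24 13:20 UTC
Rule 2/2 (LWJ, -06:00): 2023-08-12 16:29 UTC ≤ query < +∞
13·60 + 20 - 360 = 440 min
440 = 0·1440 + 440; 440 = 7·60 + 20 → 07:20, same day
→ 2023-09-24 07:20 LWJ

2023-09-24 07:20 LWJ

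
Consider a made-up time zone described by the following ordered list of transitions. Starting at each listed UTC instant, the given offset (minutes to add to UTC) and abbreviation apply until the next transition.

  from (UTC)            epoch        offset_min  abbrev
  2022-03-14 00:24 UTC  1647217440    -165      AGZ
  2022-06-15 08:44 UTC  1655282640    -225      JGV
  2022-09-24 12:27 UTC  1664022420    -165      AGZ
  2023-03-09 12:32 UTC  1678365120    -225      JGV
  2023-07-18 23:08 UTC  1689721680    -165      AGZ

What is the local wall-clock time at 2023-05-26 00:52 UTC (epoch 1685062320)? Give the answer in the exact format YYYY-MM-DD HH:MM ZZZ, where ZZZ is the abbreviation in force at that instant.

Query: 2023-05-26 00:52 UTC
Rule 4/5 (JGV, -03:45): 2023-03-09 12:32 UTC ≤ query < 2023-07-18 23:08 UTC
0·60 + 52 - 225 = -173 min
-173 = -1·1440 + 1267; 1267 = 21·60 + 7 → 21:07, 2023-05-26 - 1 day = 2023-05-25
→ 2023-05-25 21:07 JGV

2023-05-25 21:07 JGV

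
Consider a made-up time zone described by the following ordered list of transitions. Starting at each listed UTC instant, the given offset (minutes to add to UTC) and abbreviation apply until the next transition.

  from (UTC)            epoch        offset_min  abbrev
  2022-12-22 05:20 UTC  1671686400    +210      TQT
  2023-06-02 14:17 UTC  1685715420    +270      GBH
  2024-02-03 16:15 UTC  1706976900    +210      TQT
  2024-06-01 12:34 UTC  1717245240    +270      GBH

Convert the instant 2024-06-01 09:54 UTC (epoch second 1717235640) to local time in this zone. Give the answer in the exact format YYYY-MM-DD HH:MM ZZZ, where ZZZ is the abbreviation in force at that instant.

2024-06-01 13:24 TQT

Query: 2024-06-01 09:54 UTC
Rule 3/4 (TQT, +03:30): 2024-02-03 16:15 UTC ≤ query < 2024-06-01 12:34 UTC
9·60 + 54 + 210 = 804 min
804 = 0·1440 + 804; 804 = 13·60 + 24 → 13:24, same day
→ 2024-06-01 13:24 TQT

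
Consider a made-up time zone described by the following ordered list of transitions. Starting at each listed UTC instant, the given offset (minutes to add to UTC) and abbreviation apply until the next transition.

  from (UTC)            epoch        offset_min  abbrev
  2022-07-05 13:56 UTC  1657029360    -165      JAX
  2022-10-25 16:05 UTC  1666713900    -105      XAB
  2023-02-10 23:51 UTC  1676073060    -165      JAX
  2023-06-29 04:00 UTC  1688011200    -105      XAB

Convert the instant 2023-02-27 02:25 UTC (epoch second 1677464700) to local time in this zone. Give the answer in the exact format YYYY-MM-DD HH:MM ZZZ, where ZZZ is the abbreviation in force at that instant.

2023-02-26 23:40 JAX

Query: 2023-02-27 02:25 UTC
Rule 3/4 (JAX, -02:45): 2023-02-10 23:51 UTC ≤ query < 2023-06-29 04:00 UTC
2·60 + 25 - 165 = -20 min
-20 = -1·1440 + 1420; 1420 = 23·60 + 40 → 23:40, 2023-02-27 - 1 day = 2023-02-26
→ 2023-02-26 23:40 JAX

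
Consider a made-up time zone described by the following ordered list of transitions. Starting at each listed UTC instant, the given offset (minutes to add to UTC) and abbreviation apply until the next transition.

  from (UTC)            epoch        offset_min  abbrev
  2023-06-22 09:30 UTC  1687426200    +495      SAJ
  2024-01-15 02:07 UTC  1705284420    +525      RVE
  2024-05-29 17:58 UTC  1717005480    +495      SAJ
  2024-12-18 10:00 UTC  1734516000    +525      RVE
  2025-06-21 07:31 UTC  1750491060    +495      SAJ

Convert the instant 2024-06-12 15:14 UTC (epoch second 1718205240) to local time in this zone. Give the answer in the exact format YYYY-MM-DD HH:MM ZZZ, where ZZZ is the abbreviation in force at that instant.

2024-06-12 23:29 SAJ

Query: 2024-06-12 15:14 UTC
Rule 3/5 (SAJ, +08:15): 2024-05-29 17:58 UTC ≤ query < 2024-12-18 10:00 UTC
15·60 + 14 + 495 = 1409 min
1409 = 0·1440 + 1409; 1409 = 23·60 + 29 → 23:29, same day
→ 2024-06-12 23:29 SAJ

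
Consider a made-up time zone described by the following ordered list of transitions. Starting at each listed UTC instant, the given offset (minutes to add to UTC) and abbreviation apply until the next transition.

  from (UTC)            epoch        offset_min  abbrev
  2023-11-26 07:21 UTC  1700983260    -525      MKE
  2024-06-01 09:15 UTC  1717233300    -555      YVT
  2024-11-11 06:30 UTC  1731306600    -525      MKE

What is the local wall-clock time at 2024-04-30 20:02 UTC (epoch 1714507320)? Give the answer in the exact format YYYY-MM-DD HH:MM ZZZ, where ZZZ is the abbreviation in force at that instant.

Query: 2024-04-30 20:02 UTC
Rule 1/3 (MKE, -08:45): 2023-11-26 07:21 UTC ≤ query < 2024-06-01 09:15 UTC
20·60 + 2 - 525 = 677 min
677 = 0·1440 + 677; 677 = 11·60 + 17 → 11:17, same day
→ 2024-04-30 11:17 MKE

2024-04-30 11:17 MKE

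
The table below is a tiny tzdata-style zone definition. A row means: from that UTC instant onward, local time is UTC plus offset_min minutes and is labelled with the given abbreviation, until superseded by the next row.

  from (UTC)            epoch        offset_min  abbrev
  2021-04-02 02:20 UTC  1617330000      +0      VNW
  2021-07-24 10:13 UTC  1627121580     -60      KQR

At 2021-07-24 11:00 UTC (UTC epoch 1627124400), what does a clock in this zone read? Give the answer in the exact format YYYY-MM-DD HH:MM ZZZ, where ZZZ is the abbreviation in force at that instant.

Query: 2021-07-24 11:00 UTC
Rule 2/2 (KQR, -01:00): 2021-07-24 10:13 UTC ≤ query < +∞
11·60 + 0 - 60 = 600 min
600 = 0·1440 + 600; 600 = 10·60 + 0 → 10:00, same day
→ 2021-07-24 10:00 KQR

2021-07-24 10:00 KQR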